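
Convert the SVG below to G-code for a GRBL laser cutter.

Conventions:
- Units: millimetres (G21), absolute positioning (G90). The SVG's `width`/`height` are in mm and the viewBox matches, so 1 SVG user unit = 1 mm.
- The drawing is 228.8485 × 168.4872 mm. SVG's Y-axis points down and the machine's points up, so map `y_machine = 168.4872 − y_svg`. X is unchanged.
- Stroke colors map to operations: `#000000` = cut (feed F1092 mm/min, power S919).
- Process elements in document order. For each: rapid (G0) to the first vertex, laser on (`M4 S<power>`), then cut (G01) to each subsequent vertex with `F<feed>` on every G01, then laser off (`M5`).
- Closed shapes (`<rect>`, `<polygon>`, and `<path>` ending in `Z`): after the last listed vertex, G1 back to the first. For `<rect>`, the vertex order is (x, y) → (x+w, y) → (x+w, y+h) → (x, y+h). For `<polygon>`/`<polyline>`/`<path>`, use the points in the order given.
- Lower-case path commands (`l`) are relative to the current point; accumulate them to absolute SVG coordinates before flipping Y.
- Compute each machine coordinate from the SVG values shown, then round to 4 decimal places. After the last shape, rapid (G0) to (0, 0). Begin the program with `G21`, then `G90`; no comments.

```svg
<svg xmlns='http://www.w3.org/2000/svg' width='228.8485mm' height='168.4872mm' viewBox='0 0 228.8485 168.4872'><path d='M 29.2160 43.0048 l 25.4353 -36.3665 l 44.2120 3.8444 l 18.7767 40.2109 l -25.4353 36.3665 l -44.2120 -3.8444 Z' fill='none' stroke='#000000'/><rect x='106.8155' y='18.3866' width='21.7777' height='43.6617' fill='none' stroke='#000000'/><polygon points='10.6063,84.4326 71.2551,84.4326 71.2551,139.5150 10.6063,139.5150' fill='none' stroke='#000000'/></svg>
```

G21
G90
G0 X29.2160 Y125.4824
M4 S919
G01 X54.6513 Y161.8489 F1092
G01 X98.8633 Y158.0045 F1092
G01 X117.6400 Y117.7936 F1092
G01 X92.2047 Y81.4271 F1092
G01 X47.9927 Y85.2715 F1092
G01 X29.2160 Y125.4824 F1092
M5
G0 X106.8155 Y150.1006
M4 S919
G01 X128.5932 Y150.1006 F1092
G01 X128.5932 Y106.4389 F1092
G01 X106.8155 Y106.4389 F1092
G01 X106.8155 Y150.1006 F1092
M5
G0 X10.6063 Y84.0546
M4 S919
G01 X71.2551 Y84.0546 F1092
G01 X71.2551 Y28.9722 F1092
G01 X10.6063 Y28.9722 F1092
G01 X10.6063 Y84.0546 F1092
M5
G0 X0.0000 Y0.0000

viewBox `0 0 228.8485 168.4872` with mm width/height → 1 unit = 1 mm. Flip: y_m = 168.4872 − y_svg.

**Shape 1** — `<path>` regular polygon, stroke `#000000` → cut (S919, F1092). Machine vertices: (29.2160,125.4824) → (54.6513,161.8489) → (98.8633,158.0045) → (117.6400,117.7936) → (92.2047,81.4271) → (47.9927,85.2715) → (29.2160,125.4824). Closed: final G1 returns to the first vertex.

**Shape 2** — `<rect>` rectangle, stroke `#000000` → cut (S919, F1092). Machine vertices: (106.8155,150.1006) → (128.5932,150.1006) → (128.5932,106.4389) → (106.8155,106.4389) → (106.8155,150.1006). Closed: final G1 returns to the first vertex.

**Shape 3** — `<polygon>` rectangle, stroke `#000000` → cut (S919, F1092). Machine vertices: (10.6063,84.0546) → (71.2551,84.0546) → (71.2551,28.9722) → (10.6063,28.9722) → (10.6063,84.0546). Closed: final G1 returns to the first vertex.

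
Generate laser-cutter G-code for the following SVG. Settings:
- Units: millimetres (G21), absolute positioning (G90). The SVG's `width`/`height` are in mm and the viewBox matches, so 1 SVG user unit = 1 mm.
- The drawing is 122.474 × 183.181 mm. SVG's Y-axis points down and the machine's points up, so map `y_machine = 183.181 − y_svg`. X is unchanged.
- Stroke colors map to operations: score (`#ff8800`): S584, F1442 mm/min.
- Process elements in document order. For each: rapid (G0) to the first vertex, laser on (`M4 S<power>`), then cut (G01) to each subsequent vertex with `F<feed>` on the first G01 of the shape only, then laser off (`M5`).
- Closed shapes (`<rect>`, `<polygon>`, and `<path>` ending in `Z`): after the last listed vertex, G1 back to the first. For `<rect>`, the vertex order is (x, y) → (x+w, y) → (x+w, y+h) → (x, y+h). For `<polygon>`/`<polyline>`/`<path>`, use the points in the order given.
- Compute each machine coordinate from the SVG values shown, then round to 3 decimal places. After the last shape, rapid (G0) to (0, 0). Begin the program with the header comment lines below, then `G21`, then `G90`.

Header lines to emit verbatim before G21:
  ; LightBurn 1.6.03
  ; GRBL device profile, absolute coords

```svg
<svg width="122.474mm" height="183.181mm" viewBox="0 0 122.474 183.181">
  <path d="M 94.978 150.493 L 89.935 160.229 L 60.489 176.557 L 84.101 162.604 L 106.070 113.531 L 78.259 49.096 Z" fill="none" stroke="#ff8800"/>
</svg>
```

; LightBurn 1.6.03
; GRBL device profile, absolute coords
G21
G90
G0 X94.978 Y32.688
M4 S584
G01 X89.935 Y22.952 F1442
G01 X60.489 Y6.624
G01 X84.101 Y20.577
G01 X106.070 Y69.650
G01 X78.259 Y134.085
G01 X94.978 Y32.688
M5
G0 X0.000 Y0.000

Since the viewBox matches the mm dimensions, user units are millimetres directly. The only transform is the Y-flip y_m = 183.181 − y_svg.

Shape 1 is a closed polygon drawn with `<path>`. Its stroke #ff8800 means score at S584, F1442. After flipping Y the toolpath is (94.978,32.688) → (89.935,22.952) → (60.489,6.624) → (84.101,20.577) → (106.070,69.650) → (78.259,134.085) → (94.978,32.688), returning to the start.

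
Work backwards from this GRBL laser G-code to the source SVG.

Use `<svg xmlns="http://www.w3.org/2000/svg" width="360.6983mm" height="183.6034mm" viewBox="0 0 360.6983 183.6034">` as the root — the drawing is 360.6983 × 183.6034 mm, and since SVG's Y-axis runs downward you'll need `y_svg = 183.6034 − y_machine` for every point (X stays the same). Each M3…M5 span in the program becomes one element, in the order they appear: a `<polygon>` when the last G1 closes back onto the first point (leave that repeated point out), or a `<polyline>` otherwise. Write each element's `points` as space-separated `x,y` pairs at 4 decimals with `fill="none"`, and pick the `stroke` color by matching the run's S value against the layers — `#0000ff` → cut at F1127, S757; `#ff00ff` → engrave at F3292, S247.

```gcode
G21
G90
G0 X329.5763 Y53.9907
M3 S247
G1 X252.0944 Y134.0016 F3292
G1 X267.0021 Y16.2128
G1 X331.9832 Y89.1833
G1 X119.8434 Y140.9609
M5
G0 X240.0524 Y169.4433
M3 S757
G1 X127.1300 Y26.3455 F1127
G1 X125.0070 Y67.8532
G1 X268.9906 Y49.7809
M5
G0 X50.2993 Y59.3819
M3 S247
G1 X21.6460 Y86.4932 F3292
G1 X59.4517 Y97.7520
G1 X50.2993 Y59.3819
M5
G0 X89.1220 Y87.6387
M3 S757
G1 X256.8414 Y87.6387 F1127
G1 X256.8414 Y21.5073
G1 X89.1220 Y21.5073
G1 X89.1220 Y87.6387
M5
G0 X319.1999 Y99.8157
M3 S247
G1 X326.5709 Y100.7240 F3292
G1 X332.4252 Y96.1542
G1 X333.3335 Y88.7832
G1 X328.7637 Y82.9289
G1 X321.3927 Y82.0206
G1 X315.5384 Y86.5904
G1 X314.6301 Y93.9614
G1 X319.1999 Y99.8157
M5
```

<svg xmlns="http://www.w3.org/2000/svg" width="360.6983mm" height="183.6034mm" viewBox="0 0 360.6983 183.6034">
  <polyline points="329.5763,129.6127 252.0944,49.6018 267.0021,167.3906 331.9832,94.4201 119.8434,42.6425" fill="none" stroke="#ff00ff"/>
  <polyline points="240.0524,14.1601 127.1300,157.2579 125.0070,115.7502 268.9906,133.8225" fill="none" stroke="#0000ff"/>
  <polygon points="50.2993,124.2215 21.6460,97.1102 59.4517,85.8514" fill="none" stroke="#ff00ff"/>
  <polygon points="89.1220,95.9647 256.8414,95.9647 256.8414,162.0961 89.1220,162.0961" fill="none" stroke="#0000ff"/>
  <polygon points="319.1999,83.7877 326.5709,82.8794 332.4252,87.4492 333.3335,94.8202 328.7637,100.6745 321.3927,101.5828 315.5384,97.0130 314.6301,89.6420" fill="none" stroke="#ff00ff"/>
</svg>

y_svg = 183.6034 − y_m.

[1] S247→`#ff00ff` (engrave); open run; points: 329.5763,129.6127 252.0944,49.6018 267.0021,167.3906 331.9832,94.4201 119.8434,42.6425

[2] S757→`#0000ff` (cut); open run; points: 240.0524,14.1601 127.1300,157.2579 125.0070,115.7502 268.9906,133.8225

[3] S247→`#ff00ff` (engrave); closed run; points: 50.2993,124.2215 21.6460,97.1102 59.4517,85.8514

[4] S757→`#0000ff` (cut); closed run; points: 89.1220,95.9647 256.8414,95.9647 256.8414,162.0961 89.1220,162.0961

[5] S247→`#ff00ff` (engrave); closed run; points: 319.1999,83.7877 326.5709,82.8794 332.4252,87.4492 333.3335,94.8202 328.7637,100.6745 321.3927,101.5828 315.5384,97.0130 314.6301,89.6420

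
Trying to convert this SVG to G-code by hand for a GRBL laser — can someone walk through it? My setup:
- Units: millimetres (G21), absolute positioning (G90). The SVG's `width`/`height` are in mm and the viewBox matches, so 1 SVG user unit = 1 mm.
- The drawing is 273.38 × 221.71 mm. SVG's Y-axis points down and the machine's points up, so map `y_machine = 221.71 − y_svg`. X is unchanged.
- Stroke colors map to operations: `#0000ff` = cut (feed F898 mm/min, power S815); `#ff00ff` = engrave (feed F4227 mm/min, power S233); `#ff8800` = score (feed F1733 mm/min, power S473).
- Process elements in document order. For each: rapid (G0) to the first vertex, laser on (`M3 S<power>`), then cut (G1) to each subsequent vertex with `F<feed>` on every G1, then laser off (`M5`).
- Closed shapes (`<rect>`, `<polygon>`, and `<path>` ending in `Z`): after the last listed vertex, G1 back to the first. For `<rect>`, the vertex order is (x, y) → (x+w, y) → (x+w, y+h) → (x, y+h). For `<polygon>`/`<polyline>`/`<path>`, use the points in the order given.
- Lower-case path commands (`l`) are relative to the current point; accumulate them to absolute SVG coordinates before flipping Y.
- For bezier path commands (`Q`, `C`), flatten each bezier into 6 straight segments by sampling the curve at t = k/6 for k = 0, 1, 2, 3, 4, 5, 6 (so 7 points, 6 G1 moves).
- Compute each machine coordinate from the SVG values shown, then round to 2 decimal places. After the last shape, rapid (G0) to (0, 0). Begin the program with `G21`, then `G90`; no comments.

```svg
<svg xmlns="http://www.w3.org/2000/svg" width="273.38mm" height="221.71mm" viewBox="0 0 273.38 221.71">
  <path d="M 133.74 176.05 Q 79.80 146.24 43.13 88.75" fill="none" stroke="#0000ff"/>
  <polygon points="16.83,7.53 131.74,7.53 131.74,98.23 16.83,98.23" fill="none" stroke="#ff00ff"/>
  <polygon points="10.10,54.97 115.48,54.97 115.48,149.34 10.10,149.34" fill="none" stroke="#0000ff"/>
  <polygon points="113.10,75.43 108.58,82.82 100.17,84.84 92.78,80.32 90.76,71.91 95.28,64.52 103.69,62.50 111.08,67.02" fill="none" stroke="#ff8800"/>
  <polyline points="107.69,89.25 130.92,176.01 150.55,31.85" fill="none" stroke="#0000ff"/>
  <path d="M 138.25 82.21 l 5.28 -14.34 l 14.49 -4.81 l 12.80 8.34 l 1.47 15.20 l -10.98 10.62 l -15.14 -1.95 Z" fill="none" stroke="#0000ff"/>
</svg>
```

Since the viewBox matches the mm dimensions, user units are millimetres directly. The only transform is the Y-flip y_m = 221.71 − y_svg.

Shape 1 is a quadratic bezier drawn with `<path>`. Its stroke #0000ff means cut at S815, F898. After flipping Y the toolpath is (133.74,45.66) → (116.24,56.37) → (99.70,68.61) → (84.12,82.39) → (69.50,97.71) → (55.83,114.57) → (43.13,132.96).

Shape 2 is a rectangle drawn with `<polygon>`. Its stroke #ff00ff means engrave at S233, F4227. After flipping Y the toolpath is (16.83,214.18) → (131.74,214.18) → (131.74,123.48) → (16.83,123.48) → (16.83,214.18), returning to the start.

Shape 3 is a rectangle drawn with `<polygon>`. Its stroke #0000ff means cut at S815, F898. After flipping Y the toolpath is (10.10,166.74) → (115.48,166.74) → (115.48,72.37) → (10.10,72.37) → (10.10,166.74), returning to the start.

Shape 4 is a regular polygon drawn with `<polygon>`. Its stroke #ff8800 means score at S473, F1733. After flipping Y the toolpath is (113.10,146.28) → (108.58,138.89) → (100.17,136.87) → (92.78,141.39) → (90.76,149.80) → (95.28,157.19) → (103.69,159.21) → (111.08,154.69) → (113.10,146.28), returning to the start.

Shape 5 is a open polyline drawn with `<polyline>`. Its stroke #0000ff means cut at S815, F898. After flipping Y the toolpath is (107.69,132.46) → (130.92,45.70) → (150.55,189.86).

Shape 6 is a regular polygon drawn with `<path>`. Its stroke #0000ff means cut at S815, F898. After flipping Y the toolpath is (138.25,139.50) → (143.53,153.84) → (158.02,158.65) → (170.82,150.31) → (172.29,135.11) → (161.31,124.49) → (146.17,126.44) → (138.25,139.50), returning to the start.

G21
G90
G0 X133.74 Y45.66
M3 S815
G1 X116.24 Y56.37 F898
G1 X99.70 Y68.61 F898
G1 X84.12 Y82.39 F898
G1 X69.50 Y97.71 F898
G1 X55.83 Y114.57 F898
G1 X43.13 Y132.96 F898
M5
G0 X16.83 Y214.18
M3 S233
G1 X131.74 Y214.18 F4227
G1 X131.74 Y123.48 F4227
G1 X16.83 Y123.48 F4227
G1 X16.83 Y214.18 F4227
M5
G0 X10.10 Y166.74
M3 S815
G1 X115.48 Y166.74 F898
G1 X115.48 Y72.37 F898
G1 X10.10 Y72.37 F898
G1 X10.10 Y166.74 F898
M5
G0 X113.10 Y146.28
M3 S473
G1 X108.58 Y138.89 F1733
G1 X100.17 Y136.87 F1733
G1 X92.78 Y141.39 F1733
G1 X90.76 Y149.80 F1733
G1 X95.28 Y157.19 F1733
G1 X103.69 Y159.21 F1733
G1 X111.08 Y154.69 F1733
G1 X113.10 Y146.28 F1733
M5
G0 X107.69 Y132.46
M3 S815
G1 X130.92 Y45.70 F898
G1 X150.55 Y189.86 F898
M5
G0 X138.25 Y139.50
M3 S815
G1 X143.53 Y153.84 F898
G1 X158.02 Y158.65 F898
G1 X170.82 Y150.31 F898
G1 X172.29 Y135.11 F898
G1 X161.31 Y124.49 F898
G1 X146.17 Y126.44 F898
G1 X138.25 Y139.50 F898
M5
G0 X0.00 Y0.00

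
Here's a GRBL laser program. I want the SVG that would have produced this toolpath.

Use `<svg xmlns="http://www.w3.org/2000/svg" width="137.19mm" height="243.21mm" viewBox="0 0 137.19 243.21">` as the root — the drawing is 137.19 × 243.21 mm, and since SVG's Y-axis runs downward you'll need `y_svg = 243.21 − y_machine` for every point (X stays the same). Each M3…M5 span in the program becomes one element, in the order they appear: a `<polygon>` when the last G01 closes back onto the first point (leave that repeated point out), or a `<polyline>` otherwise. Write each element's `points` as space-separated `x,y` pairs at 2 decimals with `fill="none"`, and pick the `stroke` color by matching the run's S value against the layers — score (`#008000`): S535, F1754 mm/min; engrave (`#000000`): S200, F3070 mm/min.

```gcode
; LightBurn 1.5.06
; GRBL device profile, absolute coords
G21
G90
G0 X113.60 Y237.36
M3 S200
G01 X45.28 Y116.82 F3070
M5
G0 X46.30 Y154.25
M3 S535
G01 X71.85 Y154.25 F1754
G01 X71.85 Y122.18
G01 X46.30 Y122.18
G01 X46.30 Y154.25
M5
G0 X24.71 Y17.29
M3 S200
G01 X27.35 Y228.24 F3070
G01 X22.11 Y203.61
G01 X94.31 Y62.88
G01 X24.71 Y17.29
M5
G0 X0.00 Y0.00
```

<svg xmlns="http://www.w3.org/2000/svg" width="137.19mm" height="243.21mm" viewBox="0 0 137.19 243.21">
  <polyline points="113.60,5.85 45.28,126.39" fill="none" stroke="#000000"/>
  <polygon points="46.30,88.96 71.85,88.96 71.85,121.03 46.30,121.03" fill="none" stroke="#008000"/>
  <polygon points="24.71,225.92 27.35,14.97 22.11,39.60 94.31,180.33" fill="none" stroke="#000000"/>
</svg>

y_svg = 243.21 − y_m.

[1] S200→`#000000` (engrave); open run; points: 113.60,5.85 45.28,126.39

[2] S535→`#008000` (score); closed run; points: 46.30,88.96 71.85,88.96 71.85,121.03 46.30,121.03

[3] S200→`#000000` (engrave); closed run; points: 24.71,225.92 27.35,14.97 22.11,39.60 94.31,180.33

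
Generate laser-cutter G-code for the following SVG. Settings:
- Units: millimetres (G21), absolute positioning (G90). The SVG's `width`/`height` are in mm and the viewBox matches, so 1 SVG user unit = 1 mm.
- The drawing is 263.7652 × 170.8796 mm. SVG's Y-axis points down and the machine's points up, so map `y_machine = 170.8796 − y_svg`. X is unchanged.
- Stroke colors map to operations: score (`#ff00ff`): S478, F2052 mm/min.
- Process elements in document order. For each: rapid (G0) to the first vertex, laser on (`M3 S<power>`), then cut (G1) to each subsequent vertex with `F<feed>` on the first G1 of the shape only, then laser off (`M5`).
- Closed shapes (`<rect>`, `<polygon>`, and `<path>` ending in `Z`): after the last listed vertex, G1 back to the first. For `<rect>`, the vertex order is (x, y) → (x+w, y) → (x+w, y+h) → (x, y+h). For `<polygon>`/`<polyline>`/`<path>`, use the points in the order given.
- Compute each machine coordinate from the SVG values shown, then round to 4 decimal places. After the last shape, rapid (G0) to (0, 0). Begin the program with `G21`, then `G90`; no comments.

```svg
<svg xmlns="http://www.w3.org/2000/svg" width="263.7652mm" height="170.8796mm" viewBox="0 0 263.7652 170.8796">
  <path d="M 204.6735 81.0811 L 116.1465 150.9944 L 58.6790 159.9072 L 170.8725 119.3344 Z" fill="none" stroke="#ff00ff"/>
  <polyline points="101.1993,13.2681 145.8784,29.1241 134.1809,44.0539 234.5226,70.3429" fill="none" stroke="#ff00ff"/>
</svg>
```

1 u = 1 mm; y_m = 170.8796 − y.

[1] `<path>` closed polygon, #ff00ff→score S478 F2052: (204.6735,89.7985) → (116.1465,19.8852) → (58.6790,10.9724) → (170.8725,51.5452) → (204.6735,89.7985) (closed)

[2] `<polyline>` open polyline, #ff00ff→score S478 F2052: (101.1993,157.6115) → (145.8784,141.7555) → (134.1809,126.8257) → (234.5226,100.5367)

G21
G90
G0 X204.6735 Y89.7985
M3 S478
G1 X116.1465 Y19.8852 F2052
G1 X58.6790 Y10.9724
G1 X170.8725 Y51.5452
G1 X204.6735 Y89.7985
M5
G0 X101.1993 Y157.6115
M3 S478
G1 X145.8784 Y141.7555 F2052
G1 X134.1809 Y126.8257
G1 X234.5226 Y100.5367
M5
G0 X0.0000 Y0.0000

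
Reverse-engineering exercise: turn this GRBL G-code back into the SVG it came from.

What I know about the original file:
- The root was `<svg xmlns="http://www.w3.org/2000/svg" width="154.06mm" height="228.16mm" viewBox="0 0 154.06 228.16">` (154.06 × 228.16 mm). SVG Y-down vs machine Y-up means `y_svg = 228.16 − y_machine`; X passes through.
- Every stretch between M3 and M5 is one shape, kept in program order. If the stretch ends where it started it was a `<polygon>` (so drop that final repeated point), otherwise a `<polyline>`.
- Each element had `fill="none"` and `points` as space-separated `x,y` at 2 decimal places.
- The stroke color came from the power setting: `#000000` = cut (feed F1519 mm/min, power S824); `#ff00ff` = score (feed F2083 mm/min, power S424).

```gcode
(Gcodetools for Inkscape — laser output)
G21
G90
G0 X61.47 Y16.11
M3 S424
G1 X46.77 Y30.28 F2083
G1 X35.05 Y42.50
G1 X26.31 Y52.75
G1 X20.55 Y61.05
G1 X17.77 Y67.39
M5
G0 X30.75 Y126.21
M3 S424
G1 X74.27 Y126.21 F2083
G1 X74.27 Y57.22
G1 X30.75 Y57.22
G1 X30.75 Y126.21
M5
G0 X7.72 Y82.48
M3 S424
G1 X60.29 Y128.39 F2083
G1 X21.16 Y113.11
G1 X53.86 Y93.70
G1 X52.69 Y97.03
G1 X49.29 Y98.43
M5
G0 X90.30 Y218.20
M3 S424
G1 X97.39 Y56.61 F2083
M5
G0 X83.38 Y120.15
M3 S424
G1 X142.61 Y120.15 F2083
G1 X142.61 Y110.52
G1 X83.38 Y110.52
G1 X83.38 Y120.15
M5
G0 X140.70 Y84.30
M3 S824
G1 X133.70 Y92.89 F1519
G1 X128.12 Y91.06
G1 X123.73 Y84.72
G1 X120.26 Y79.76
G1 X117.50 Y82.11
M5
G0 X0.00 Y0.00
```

<svg xmlns="http://www.w3.org/2000/svg" width="154.06mm" height="228.16mm" viewBox="0 0 154.06 228.16">
  <polyline points="61.47,212.05 46.77,197.88 35.05,185.66 26.31,175.41 20.55,167.11 17.77,160.77" fill="none" stroke="#ff00ff"/>
  <polygon points="30.75,101.95 74.27,101.95 74.27,170.94 30.75,170.94" fill="none" stroke="#ff00ff"/>
  <polyline points="7.72,145.68 60.29,99.77 21.16,115.05 53.86,134.46 52.69,131.13 49.29,129.73" fill="none" stroke="#ff00ff"/>
  <polyline points="90.30,9.96 97.39,171.55" fill="none" stroke="#ff00ff"/>
  <polygon points="83.38,108.01 142.61,108.01 142.61,117.64 83.38,117.64" fill="none" stroke="#ff00ff"/>
  <polyline points="140.70,143.86 133.70,135.27 128.12,137.10 123.73,143.44 120.26,148.40 117.50,146.05" fill="none" stroke="#000000"/>
</svg>

y_svg = 228.16 − y_m.

[1] S424→`#ff00ff` (score); open run; points: 61.47,212.05 46.77,197.88 35.05,185.66 26.31,175.41 20.55,167.11 17.77,160.77

[2] S424→`#ff00ff` (score); closed run; points: 30.75,101.95 74.27,101.95 74.27,170.94 30.75,170.94

[3] S424→`#ff00ff` (score); open run; points: 7.72,145.68 60.29,99.77 21.16,115.05 53.86,134.46 52.69,131.13 49.29,129.73

[4] S424→`#ff00ff` (score); open run; points: 90.30,9.96 97.39,171.55

[5] S424→`#ff00ff` (score); closed run; points: 83.38,108.01 142.61,108.01 142.61,117.64 83.38,117.64

[6] S824→`#000000` (cut); open run; points: 140.70,143.86 133.70,135.27 128.12,137.10 123.73,143.44 120.26,148.40 117.50,146.05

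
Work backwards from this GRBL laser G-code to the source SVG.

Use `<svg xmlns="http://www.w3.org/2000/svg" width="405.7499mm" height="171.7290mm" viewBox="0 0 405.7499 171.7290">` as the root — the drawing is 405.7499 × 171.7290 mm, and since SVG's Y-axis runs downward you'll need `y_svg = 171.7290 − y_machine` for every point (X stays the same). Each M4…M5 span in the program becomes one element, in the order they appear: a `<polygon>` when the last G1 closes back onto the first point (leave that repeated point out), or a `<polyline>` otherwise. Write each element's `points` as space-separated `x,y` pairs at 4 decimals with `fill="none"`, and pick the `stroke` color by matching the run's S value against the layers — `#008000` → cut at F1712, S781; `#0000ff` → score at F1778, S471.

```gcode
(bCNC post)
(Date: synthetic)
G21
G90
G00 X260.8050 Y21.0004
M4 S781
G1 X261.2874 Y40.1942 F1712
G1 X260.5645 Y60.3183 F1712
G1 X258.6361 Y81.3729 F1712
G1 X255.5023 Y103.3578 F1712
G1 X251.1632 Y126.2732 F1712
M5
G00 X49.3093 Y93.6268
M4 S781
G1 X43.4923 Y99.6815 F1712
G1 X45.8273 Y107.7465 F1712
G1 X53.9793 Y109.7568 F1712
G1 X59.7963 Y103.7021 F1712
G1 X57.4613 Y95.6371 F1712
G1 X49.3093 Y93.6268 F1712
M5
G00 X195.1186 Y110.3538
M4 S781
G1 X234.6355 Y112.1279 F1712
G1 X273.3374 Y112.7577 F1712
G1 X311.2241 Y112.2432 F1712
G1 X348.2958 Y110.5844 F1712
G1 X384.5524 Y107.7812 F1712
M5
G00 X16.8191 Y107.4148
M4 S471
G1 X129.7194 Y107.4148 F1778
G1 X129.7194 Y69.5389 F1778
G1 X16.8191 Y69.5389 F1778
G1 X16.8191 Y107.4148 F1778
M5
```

y_svg = 171.7290 − y_m.

[1] S781→`#008000` (cut); open run; points: 260.8050,150.7286 261.2874,131.5348 260.5645,111.4107 258.6361,90.3561 255.5023,68.3712 251.1632,45.4558

[2] S781→`#008000` (cut); closed run; points: 49.3093,78.1022 43.4923,72.0475 45.8273,63.9825 53.9793,61.9722 59.7963,68.0269 57.4613,76.0919

[3] S781→`#008000` (cut); open run; points: 195.1186,61.3752 234.6355,59.6011 273.3374,58.9713 311.2241,59.4858 348.2958,61.1446 384.5524,63.9478

[4] S471→`#0000ff` (score); closed run; points: 16.8191,64.3142 129.7194,64.3142 129.7194,102.1901 16.8191,102.1901

<svg xmlns="http://www.w3.org/2000/svg" width="405.7499mm" height="171.7290mm" viewBox="0 0 405.7499 171.7290">
  <polyline points="260.8050,150.7286 261.2874,131.5348 260.5645,111.4107 258.6361,90.3561 255.5023,68.3712 251.1632,45.4558" fill="none" stroke="#008000"/>
  <polygon points="49.3093,78.1022 43.4923,72.0475 45.8273,63.9825 53.9793,61.9722 59.7963,68.0269 57.4613,76.0919" fill="none" stroke="#008000"/>
  <polyline points="195.1186,61.3752 234.6355,59.6011 273.3374,58.9713 311.2241,59.4858 348.2958,61.1446 384.5524,63.9478" fill="none" stroke="#008000"/>
  <polygon points="16.8191,64.3142 129.7194,64.3142 129.7194,102.1901 16.8191,102.1901" fill="none" stroke="#0000ff"/>
</svg>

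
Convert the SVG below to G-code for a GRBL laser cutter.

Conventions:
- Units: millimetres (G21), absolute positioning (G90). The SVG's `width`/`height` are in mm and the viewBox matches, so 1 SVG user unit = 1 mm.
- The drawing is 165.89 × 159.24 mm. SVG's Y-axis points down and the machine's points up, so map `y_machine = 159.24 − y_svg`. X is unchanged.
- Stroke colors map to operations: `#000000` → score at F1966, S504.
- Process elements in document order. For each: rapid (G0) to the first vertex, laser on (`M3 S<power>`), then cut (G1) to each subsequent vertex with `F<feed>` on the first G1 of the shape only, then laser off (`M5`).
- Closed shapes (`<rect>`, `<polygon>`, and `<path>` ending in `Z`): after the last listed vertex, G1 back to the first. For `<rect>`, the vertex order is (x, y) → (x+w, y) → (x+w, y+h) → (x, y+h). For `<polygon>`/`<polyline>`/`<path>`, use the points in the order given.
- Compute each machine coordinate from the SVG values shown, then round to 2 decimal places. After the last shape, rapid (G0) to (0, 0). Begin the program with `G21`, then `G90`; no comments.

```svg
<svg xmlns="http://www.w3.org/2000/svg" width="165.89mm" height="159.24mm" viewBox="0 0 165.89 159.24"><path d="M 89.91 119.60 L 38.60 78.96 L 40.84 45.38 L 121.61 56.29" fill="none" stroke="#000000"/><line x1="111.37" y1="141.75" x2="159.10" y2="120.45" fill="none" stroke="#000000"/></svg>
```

G21
G90
G0 X89.91 Y39.64
M3 S504
G1 X38.60 Y80.28 F1966
G1 X40.84 Y113.86
G1 X121.61 Y102.95
M5
G0 X111.37 Y17.49
M3 S504
G1 X159.10 Y38.79 F1966
M5
G0 X0.00 Y0.00

viewBox `0 0 165.89 159.24` with mm width/height → 1 unit = 1 mm. Flip: y_m = 159.24 − y_svg.

**Shape 1** — `<path>` open polyline, stroke `#000000` → score (S504, F1966). Machine vertices: (89.91,39.64) → (38.60,80.28) → (40.84,113.86) → (121.61,102.95). Open path.

**Shape 2** — `<line>` line segment, stroke `#000000` → score (S504, F1966). Machine vertices: (111.37,17.49) → (159.10,38.79). Open path.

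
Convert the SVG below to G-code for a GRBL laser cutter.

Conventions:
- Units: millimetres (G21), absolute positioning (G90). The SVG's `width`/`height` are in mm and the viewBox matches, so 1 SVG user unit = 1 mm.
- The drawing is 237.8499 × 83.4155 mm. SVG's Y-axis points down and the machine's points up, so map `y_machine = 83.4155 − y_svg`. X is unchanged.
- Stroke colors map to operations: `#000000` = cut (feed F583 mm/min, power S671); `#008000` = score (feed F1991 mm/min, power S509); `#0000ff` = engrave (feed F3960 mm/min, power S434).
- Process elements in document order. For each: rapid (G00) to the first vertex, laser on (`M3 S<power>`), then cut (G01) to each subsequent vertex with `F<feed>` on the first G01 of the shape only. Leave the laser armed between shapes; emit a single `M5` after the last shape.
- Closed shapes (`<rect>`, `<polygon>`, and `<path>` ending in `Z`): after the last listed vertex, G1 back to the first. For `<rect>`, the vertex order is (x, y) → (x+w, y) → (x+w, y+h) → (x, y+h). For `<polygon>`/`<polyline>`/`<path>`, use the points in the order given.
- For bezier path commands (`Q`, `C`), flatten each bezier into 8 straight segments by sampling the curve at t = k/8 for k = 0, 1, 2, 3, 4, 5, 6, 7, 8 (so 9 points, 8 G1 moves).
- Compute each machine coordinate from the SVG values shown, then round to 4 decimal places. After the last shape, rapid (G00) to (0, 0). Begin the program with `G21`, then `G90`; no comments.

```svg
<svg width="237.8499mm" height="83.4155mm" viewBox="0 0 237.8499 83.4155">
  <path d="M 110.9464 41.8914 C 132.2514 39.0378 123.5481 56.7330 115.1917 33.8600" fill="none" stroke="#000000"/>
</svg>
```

viewBox `0 0 237.8499 83.4155` with mm width/height → 1 unit = 1 mm. Flip: y_m = 83.4155 − y_svg.

**Shape 1** — `<path>` cubic bezier, stroke `#000000` → cut (S671, F583). Control points (SVG): P0=(110.9464,41.8914), P1=(132.2514,39.0378), P2=(123.5481,56.7330), P3=(115.1917,33.8600); sampled at t=k/8. Machine vertices: (110.9464,41.5241) → (117.5884,41.7503) → (121.7729,40.7664) → (123.8555,39.2883) → (124.1921,38.0325) → (123.1382,37.7151) → (121.0497,39.0523) → (118.2823,42.7604) → (115.1917,49.5555). Open path.

G21
G90
G00 X110.9464 Y41.5241
M3 S671
G01 X117.5884 Y41.7503 F583
G01 X121.7729 Y40.7664
G01 X123.8555 Y39.2883
G01 X124.1921 Y38.0325
G01 X123.1382 Y37.7151
G01 X121.0497 Y39.0523
G01 X118.2823 Y42.7604
G01 X115.1917 Y49.5555
M5
G00 X0.0000 Y0.0000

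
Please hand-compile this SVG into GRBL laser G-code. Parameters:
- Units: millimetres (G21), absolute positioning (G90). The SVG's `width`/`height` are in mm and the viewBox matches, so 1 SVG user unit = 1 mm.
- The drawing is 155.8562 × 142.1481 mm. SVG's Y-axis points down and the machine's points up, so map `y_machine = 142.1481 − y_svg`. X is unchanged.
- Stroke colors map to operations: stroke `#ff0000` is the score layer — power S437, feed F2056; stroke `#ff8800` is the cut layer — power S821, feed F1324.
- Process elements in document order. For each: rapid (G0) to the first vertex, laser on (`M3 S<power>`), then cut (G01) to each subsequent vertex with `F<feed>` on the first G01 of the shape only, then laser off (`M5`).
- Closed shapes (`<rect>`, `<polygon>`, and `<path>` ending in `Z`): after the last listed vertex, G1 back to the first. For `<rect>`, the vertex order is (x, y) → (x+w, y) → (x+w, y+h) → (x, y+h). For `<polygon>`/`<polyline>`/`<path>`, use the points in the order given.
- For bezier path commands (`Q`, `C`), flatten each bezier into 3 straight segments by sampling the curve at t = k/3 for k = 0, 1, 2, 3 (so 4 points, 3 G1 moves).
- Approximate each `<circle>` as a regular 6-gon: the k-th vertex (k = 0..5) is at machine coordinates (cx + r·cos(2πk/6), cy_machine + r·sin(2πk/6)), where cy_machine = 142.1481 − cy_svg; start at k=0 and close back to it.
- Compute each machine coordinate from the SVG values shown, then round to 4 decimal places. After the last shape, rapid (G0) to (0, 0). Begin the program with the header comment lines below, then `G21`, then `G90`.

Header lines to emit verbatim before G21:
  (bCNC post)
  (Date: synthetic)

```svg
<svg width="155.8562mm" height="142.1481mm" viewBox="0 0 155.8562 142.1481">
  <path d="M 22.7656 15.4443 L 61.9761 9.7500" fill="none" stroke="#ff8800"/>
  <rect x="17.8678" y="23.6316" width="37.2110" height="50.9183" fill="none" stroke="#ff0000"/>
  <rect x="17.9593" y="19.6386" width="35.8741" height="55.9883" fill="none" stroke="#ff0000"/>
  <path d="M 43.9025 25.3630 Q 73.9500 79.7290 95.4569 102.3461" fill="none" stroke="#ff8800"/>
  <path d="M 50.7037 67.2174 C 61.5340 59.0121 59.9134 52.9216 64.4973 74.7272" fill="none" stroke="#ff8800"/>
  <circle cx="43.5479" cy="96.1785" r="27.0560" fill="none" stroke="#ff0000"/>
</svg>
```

(bCNC post)
(Date: synthetic)
G21
G90
G0 X22.7656 Y126.7038
M3 S821
G01 X61.9761 Y132.3981 F1324
M5
G0 X17.8678 Y118.5165
M3 S437
G01 X55.0788 Y118.5165 F2056
G01 X55.0788 Y67.5982
G01 X17.8678 Y67.5982
G01 X17.8678 Y118.5165
M5
G0 X17.9593 Y122.5095
M3 S437
G01 X53.8334 Y122.5095 F2056
G01 X53.8334 Y66.5212
G01 X17.9593 Y66.5212
G01 X17.9593 Y122.5095
M5
G0 X43.9025 Y116.7851
M3 S821
G01 X62.9852 Y84.0688 F1324
G01 X80.1700 Y58.4077
G01 X95.4569 Y39.8020
M5
G0 X50.7037 Y74.9307
M3 S821
G01 X58.0746 Y81.4762 F1324
G01 X61.2906 Y80.8827
G01 X64.4973 Y67.4209
M5
G0 X70.6039 Y45.9696
M3 S437
G01 X57.0759 Y69.4008 F2056
G01 X30.0199 Y69.4008
G01 X16.4919 Y45.9696
G01 X30.0199 Y22.5384
G01 X57.0759 Y22.5384
G01 X70.6039 Y45.9696
M5
G0 X0.0000 Y0.0000

1 u = 1 mm; y_m = 142.1481 − y.

[1] `<path>` line segment, #ff8800→cut S821 F1324: (22.7656,126.7038) → (61.9761,132.3981)

[2] `<rect>` rectangle, #ff0000→score S437 F2056: (17.8678,118.5165) → (55.0788,118.5165) → (55.0788,67.5982) → (17.8678,67.5982) → (17.8678,118.5165) (closed)

[3] `<rect>` rectangle, #ff0000→score S437 F2056: (17.9593,122.5095) → (53.8334,122.5095) → (53.8334,66.5212) → (17.9593,66.5212) → (17.9593,122.5095) (closed)

[4] `<path>` quadratic bezier, #ff8800→cut S821 F1324: (43.9025,116.7851) → (62.9852,84.0688) → (80.1700,58.4077) → (95.4569,39.8020)

[5] `<path>` cubic bezier, #ff8800→cut S821 F1324: (50.7037,74.9307) → (58.0746,81.4762) → (61.2906,80.8827) → (64.4973,67.4209)

[6] `<circle>` circle, #ff0000→score S437 F2056: (70.6039,45.9696) → (57.0759,69.4008) → (30.0199,69.4008) → (16.4919,45.9696) → (30.0199,22.5384) → (57.0759,22.5384) → (70.6039,45.9696) (closed)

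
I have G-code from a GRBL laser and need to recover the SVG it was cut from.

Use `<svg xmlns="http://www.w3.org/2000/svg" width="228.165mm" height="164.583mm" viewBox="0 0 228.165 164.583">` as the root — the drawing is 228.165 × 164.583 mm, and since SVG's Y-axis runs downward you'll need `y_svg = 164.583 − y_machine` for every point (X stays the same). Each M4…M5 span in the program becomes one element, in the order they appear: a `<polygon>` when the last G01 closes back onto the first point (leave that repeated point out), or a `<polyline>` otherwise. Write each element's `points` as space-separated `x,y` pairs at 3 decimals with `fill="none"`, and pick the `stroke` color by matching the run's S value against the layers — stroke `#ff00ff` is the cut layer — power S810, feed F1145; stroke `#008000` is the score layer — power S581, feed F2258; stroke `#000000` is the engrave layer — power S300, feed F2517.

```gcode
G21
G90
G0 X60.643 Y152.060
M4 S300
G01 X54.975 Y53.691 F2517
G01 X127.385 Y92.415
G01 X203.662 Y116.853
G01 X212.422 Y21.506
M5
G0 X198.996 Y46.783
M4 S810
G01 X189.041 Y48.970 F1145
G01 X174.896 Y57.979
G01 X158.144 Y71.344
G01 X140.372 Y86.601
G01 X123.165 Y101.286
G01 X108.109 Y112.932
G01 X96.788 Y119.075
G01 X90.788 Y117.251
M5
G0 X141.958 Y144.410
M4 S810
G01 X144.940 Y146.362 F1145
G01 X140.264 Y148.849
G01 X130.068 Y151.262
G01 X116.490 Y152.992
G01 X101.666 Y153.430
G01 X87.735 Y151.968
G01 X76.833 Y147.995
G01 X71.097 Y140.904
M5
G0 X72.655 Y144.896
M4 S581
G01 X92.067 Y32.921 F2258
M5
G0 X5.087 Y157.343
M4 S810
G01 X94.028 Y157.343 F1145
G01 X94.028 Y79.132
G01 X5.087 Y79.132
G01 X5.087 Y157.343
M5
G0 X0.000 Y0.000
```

Each laser-on run becomes one SVG element. Flip Y back into SVG space with y_svg = 164.583 − y_machine.

Run 1: power S300 maps to stroke `#000000` (engrave). The run is open, so emit a `<polyline>` with points (Y-flipped): 60.643,12.523 54.975,110.892 127.385,72.168 203.662,47.730 212.422,143.077.

Run 2: the run's S810 means `#ff00ff` (cut). The run is open, so emit a `<polyline>` with points (Y-flipped): 198.996,117.800 189.041,115.613 174.896,106.604 158.144,93.239 140.372,77.982 123.165,63.297 108.109,51.651 96.788,45.508 90.788,47.332.

Run 3: the run's S810 means `#ff00ff` (cut). The run is open, so emit a `<polyline>` with points (Y-flipped): 141.958,20.173 144.940,18.221 140.264,15.734 130.068,13.321 116.490,11.591 101.666,11.153 87.735,12.615 76.833,16.588 71.097,23.679.

Run 4: the run's S581 means `#008000` (score). The run is open, so emit a `<polyline>` with points (Y-flipped): 72.655,19.687 92.067,131.662.

Run 5: S810 ⇒ cut layer `#ff00ff`. The run returns to its start, so emit a `<polygon>` with points (Y-flipped): 5.087,7.240 94.028,7.240 94.028,85.451 5.087,85.451.

<svg xmlns="http://www.w3.org/2000/svg" width="228.165mm" height="164.583mm" viewBox="0 0 228.165 164.583">
  <polyline points="60.643,12.523 54.975,110.892 127.385,72.168 203.662,47.730 212.422,143.077" fill="none" stroke="#000000"/>
  <polyline points="198.996,117.800 189.041,115.613 174.896,106.604 158.144,93.239 140.372,77.982 123.165,63.297 108.109,51.651 96.788,45.508 90.788,47.332" fill="none" stroke="#ff00ff"/>
  <polyline points="141.958,20.173 144.940,18.221 140.264,15.734 130.068,13.321 116.490,11.591 101.666,11.153 87.735,12.615 76.833,16.588 71.097,23.679" fill="none" stroke="#ff00ff"/>
  <polyline points="72.655,19.687 92.067,131.662" fill="none" stroke="#008000"/>
  <polygon points="5.087,7.240 94.028,7.240 94.028,85.451 5.087,85.451" fill="none" stroke="#ff00ff"/>
</svg>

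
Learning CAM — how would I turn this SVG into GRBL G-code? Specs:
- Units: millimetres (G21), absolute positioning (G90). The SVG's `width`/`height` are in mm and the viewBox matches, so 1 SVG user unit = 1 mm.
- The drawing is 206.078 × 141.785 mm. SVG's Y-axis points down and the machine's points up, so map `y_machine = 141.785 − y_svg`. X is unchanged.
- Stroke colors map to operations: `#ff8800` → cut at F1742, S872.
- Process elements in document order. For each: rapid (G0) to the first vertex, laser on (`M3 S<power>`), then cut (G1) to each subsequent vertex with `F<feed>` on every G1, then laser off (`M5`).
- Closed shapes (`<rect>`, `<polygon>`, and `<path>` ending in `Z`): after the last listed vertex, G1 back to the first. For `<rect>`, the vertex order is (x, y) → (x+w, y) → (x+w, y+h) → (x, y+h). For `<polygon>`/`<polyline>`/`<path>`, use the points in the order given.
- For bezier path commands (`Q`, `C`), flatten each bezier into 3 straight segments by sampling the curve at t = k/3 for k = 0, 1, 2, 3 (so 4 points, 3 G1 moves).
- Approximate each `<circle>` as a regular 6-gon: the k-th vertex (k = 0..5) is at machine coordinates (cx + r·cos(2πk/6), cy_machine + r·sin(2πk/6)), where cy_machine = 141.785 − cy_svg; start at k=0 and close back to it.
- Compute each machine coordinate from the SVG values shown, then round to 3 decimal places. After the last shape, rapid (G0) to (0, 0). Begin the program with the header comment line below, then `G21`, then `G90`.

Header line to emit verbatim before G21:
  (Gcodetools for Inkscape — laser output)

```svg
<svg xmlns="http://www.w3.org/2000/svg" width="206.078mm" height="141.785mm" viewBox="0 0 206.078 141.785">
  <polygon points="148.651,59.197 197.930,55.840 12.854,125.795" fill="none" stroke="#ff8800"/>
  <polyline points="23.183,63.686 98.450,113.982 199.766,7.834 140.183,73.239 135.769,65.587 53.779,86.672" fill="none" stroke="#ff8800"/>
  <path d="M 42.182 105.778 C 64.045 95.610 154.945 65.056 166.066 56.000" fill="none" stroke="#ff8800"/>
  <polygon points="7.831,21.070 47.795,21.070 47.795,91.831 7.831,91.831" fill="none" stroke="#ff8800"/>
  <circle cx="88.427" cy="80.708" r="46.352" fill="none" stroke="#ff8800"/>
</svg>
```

(Gcodetools for Inkscape — laser output)
G21
G90
G0 X148.651 Y82.588
M3 S872
G1 X197.930 Y85.945 F1742
G1 X12.854 Y15.990 F1742
G1 X148.651 Y82.588 F1742
M5
G0 X23.183 Y78.099
M3 S872
G1 X98.450 Y27.803 F1742
G1 X199.766 Y133.951 F1742
G1 X140.183 Y68.546 F1742
G1 X135.769 Y76.198 F1742
G1 X53.779 Y55.113 F1742
M5
G0 X42.182 Y36.007
M3 S872
G1 X81.546 Y51.419 F1742
G1 X133.864 Y71.114 F1742
G1 X166.066 Y85.785 F1742
M5
G0 X7.831 Y120.715
M3 S872
G1 X47.795 Y120.715 F1742
G1 X47.795 Y49.954 F1742
G1 X7.831 Y49.954 F1742
G1 X7.831 Y120.715 F1742
M5
G0 X134.779 Y61.077
M3 S872
G1 X111.603 Y101.219 F1742
G1 X65.251 Y101.219 F1742
G1 X42.075 Y61.077 F1742
G1 X65.251 Y20.935 F1742
G1 X111.603 Y20.935 F1742
G1 X134.779 Y61.077 F1742
M5
G0 X0.000 Y0.000

1 u = 1 mm; y_m = 141.785 − y.

[1] `<polygon>` closed polygon, #ff8800→cut S872 F1742: (148.651,82.588) → (197.930,85.945) → (12.854,15.990) → (148.651,82.588) (closed)

[2] `<polyline>` open polyline, #ff8800→cut S872 F1742: (23.183,78.099) → (98.450,27.803) → (199.766,133.951) → (140.183,68.546) → (135.769,76.198) → (53.779,55.113)

[3] `<path>` cubic bezier, #ff8800→cut S872 F1742: (42.182,36.007) → (81.546,51.419) → (133.864,71.114) → (166.066,85.785)

[4] `<polygon>` rectangle, #ff8800→cut S872 F1742: (7.831,120.715) → (47.795,120.715) → (47.795,49.954) → (7.831,49.954) → (7.831,120.715) (closed)

[5] `<circle>` circle, #ff8800→cut S872 F1742: (134.779,61.077) → (111.603,101.219) → (65.251,101.219) → (42.075,61.077) → (65.251,20.935) → (111.603,20.935) → (134.779,61.077) (closed)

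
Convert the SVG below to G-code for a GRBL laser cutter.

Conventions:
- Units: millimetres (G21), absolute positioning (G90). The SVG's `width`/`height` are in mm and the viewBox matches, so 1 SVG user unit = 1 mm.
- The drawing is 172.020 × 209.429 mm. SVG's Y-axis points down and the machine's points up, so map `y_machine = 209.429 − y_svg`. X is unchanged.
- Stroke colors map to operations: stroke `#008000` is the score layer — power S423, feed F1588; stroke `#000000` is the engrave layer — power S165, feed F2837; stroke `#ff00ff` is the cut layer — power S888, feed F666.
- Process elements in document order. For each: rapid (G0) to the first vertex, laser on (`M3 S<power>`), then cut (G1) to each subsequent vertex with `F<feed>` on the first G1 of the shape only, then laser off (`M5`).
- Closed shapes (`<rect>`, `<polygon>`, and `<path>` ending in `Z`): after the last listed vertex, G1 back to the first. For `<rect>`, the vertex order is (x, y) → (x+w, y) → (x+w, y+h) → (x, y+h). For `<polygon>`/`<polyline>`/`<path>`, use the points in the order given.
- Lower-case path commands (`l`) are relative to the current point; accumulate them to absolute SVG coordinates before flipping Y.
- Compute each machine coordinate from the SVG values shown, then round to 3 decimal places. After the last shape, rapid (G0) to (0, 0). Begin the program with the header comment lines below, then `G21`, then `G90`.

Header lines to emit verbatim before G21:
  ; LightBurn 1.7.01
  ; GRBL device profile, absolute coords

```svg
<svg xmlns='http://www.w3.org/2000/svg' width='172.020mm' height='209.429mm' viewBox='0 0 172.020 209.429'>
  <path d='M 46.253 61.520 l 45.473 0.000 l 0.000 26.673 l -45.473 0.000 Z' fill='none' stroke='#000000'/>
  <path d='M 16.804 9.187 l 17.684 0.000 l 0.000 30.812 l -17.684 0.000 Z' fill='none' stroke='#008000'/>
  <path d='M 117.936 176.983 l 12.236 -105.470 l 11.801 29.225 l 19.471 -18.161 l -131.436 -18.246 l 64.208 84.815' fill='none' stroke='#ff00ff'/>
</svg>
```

Since the viewBox matches the mm dimensions, user units are millimetres directly. The only transform is the Y-flip y_m = 209.429 − y_svg.

Shape 1 is a rectangle drawn with `<path>`. Its stroke #000000 means engrave at S165, F2837. After flipping Y the toolpath is (46.253,147.909) → (91.726,147.909) → (91.726,121.236) → (46.253,121.236) → (46.253,147.909), returning to the start.

Shape 2 is a rectangle drawn with `<path>`. Its stroke #008000 means score at S423, F1588. After flipping Y the toolpath is (16.804,200.242) → (34.488,200.242) → (34.488,169.430) → (16.804,169.430) → (16.804,200.242), returning to the start.

Shape 3 is a open polyline drawn with `<path>`. Its stroke #ff00ff means cut at S888, F666. After flipping Y the toolpath is (117.936,32.446) → (130.172,137.916) → (141.973,108.691) → (161.444,126.852) → (30.008,145.098) → (94.216,60.283).

; LightBurn 1.7.01
; GRBL device profile, absolute coords
G21
G90
G0 X46.253 Y147.909
M3 S165
G1 X91.726 Y147.909 F2837
G1 X91.726 Y121.236
G1 X46.253 Y121.236
G1 X46.253 Y147.909
M5
G0 X16.804 Y200.242
M3 S423
G1 X34.488 Y200.242 F1588
G1 X34.488 Y169.430
G1 X16.804 Y169.430
G1 X16.804 Y200.242
M5
G0 X117.936 Y32.446
M3 S888
G1 X130.172 Y137.916 F666
G1 X141.973 Y108.691
G1 X161.444 Y126.852
G1 X30.008 Y145.098
G1 X94.216 Y60.283
M5
G0 X0.000 Y0.000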